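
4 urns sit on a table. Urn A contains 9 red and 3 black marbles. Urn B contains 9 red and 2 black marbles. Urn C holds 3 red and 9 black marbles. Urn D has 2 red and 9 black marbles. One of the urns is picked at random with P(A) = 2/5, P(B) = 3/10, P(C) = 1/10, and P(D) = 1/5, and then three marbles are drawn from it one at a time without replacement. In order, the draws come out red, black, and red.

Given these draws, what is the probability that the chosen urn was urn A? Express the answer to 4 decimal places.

0.5603

The likelihood of the observed sequence under each hypothesis: P(data | urn A) = (9/12)(3/11)(8/10) = 0.16364; P(data | urn B) = (9/11)(2/10)(8/9) = 0.14545; P(data | urn C) = (3/12)(9/11)(2/10) = 0.040909; P(data | urn D) = (2/11)(9/10)(1/9) = 0.018182.
Multiplying each by its prior: 2/5 · 0.16364 = 0.065455, 3/10 · 0.14545 = 0.043636, 1/10 · 0.040909 = 0.0040909, 1/5 · 0.018182 = 0.0036364; with total 0.11682.
Hence P(urn A | data) = (0.065455) / (0.11682) = 0.56031.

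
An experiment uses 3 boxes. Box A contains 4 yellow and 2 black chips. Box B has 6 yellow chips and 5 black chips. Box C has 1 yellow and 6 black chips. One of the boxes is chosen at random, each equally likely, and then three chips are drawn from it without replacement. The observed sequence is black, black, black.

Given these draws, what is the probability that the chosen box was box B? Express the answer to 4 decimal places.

0.0959

Compute the likelihood of the observed sequence for each case: P(data | box A) = (2/6)(1/5)(0/4) = 0; P(data | box B) = (5/11)(4/10)(3/9) = 2/33; P(data | box C) = (6/7)(5/6)(4/5) = 4/7.
Weighting by the prior gives 1/3 · 0 = 0, 1/3 · 2/33 = 2/99, 1/3 · 4/7 = 4/21; with total 146/693.
Therefore the posterior P(box B | data) = (2/99) / (146/693) = 7/73.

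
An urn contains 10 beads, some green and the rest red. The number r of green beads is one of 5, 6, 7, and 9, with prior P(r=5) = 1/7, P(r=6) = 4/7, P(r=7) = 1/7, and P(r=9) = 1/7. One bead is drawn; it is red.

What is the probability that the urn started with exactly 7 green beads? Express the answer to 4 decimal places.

Compute the likelihood of this draw for each case: P(data | r = 5) = (5/10) = 1/2; P(data | r = 6) = (4/10) = 2/5; P(data | r = 7) = (3/10) = 3/10; P(data | r = 9) = (1/10) = 1/10.
Multiplying each by its prior: 1/7 · 1/2 = 1/14, 4/7 · 2/5 = 8/35, 1/7 · 3/10 = 3/70, 1/7 · 1/10 = 1/70; with total 5/14.
By Bayes' rule, P(r = 7 | data) = (3/70) / (5/14) = 3/25.

0.1200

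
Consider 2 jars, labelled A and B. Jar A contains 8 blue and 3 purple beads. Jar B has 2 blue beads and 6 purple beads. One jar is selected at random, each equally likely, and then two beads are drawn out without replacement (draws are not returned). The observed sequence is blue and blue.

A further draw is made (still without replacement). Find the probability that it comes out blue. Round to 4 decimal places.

0.6230

Compute the likelihood of the observed sequence for each case: P(data | jar A) = (8/11)(7/10) = 0.50909; P(data | jar B) = (2/8)(1/7) = 0.035714.
Weighting by the prior gives 1/2 · 0.50909 = 0.25455, 1/2 · 0.035714 = 0.017857; with total 0.2724.
The posterior is then P(jar A | data) = 0.93445, P(jar B | data) = 0.065554.
Averaging over the posterior, P(blue next | data) = (2/3)(0.93445) + (0)(0.065554) = 0.62296.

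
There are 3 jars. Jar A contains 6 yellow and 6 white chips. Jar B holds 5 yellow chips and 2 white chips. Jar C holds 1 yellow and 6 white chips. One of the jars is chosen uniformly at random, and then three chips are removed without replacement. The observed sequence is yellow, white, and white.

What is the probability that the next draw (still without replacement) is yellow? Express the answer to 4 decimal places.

For each hypothesis, P(data | H) works out to: P(data | jar A) = (6/12)(6/11)(5/10) = 0.13636; P(data | jar B) = (5/7)(2/6)(1/5) = 0.047619; P(data | jar C) = (1/7)(6/6)(5/5) = 0.14286.
Multiplying each by its prior: 1/3 · 0.13636 = 0.045455, 1/3 · 0.047619 = 0.015873, 1/3 · 0.14286 = 0.047619; these sum to 0.10895.
Normalising, the posterior is P(jar A | data) = 0.41722, P(jar B | data) = 0.1457, P(jar C | data) = 0.43709.
The predictive probability is P(yellow next | data) = (5/9)(0.41722) + (1)(0.1457) + (0)(0.43709) = 0.37748.

0.3775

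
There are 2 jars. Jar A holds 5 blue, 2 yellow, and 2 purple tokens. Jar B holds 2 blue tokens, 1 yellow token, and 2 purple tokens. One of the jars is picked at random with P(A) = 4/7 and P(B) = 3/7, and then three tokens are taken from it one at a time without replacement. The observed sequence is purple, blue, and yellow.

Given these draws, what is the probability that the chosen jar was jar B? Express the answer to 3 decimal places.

0.558

Under each hypothesis, the probability of the observed sequence is: P(data | jar A) = (2/9)(5/8)(2/7) = 0.039683; P(data | jar B) = (2/5)(2/4)(1/3) = 0.066667.
Weighting by the prior gives 4/7 · 0.039683 = 0.022676, 3/7 · 0.066667 = 0.028571; these sum to 0.051247.
By Bayes' rule, P(jar B | data) = (0.028571) / (0.051247) = 0.55752.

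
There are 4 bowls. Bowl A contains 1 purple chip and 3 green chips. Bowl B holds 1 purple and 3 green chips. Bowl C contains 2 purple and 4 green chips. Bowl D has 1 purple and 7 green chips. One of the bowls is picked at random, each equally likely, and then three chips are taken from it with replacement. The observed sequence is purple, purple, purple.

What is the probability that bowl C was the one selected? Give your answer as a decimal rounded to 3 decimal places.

Under each hypothesis, the probability of the observed sequence is: P(data | bowl A) = (1/4)(1/4)(1/4) = 0.015625; P(data | bowl B) = (1/4)(1/4)(1/4) = 0.015625; P(data | bowl C) = (2/6)(2/6)(2/6) = 0.037037; P(data | bowl D) = (1/8)(1/8)(1/8) = 0.0019531.
The prior-weighted likelihoods are 1/4 · 0.015625 = 0.0039062, 1/4 · 0.015625 = 0.0039062, 1/4 · 0.037037 = 0.0092593, 1/4 · 0.0019531 = 0.00048828; with total 0.01756.
Hence P(bowl C | data) = (0.0092593) / (0.01756) = 0.52729.

0.527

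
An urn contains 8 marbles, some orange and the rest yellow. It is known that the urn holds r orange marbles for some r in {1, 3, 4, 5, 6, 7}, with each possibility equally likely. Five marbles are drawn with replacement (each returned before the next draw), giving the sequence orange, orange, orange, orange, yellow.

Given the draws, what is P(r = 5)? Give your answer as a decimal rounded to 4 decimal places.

0.2258

For each hypothesis, P(data | H) works out to: P(data | r = 1) = (1/8)(1/8)(1/8)(1/8)(7/8) = 0.00021362; P(data | r = 3) = (3/8)(3/8)(3/8)(3/8)(5/8) = 0.01236; P(data | r = 4) = (4/8)(4/8)(4/8)(4/8)(4/8) = 0.03125; P(data | r = 5) = (5/8)(5/8)(5/8)(5/8)(3/8) = 0.05722; P(data | r = 6) = (6/8)(6/8)(6/8)(6/8)(2/8) = 0.079102; P(data | r = 7) = (7/8)(7/8)(7/8)(7/8)(1/8) = 0.073273.
Weighting by the prior gives 1/6 · 0.00021362 = 3.5604e-05, 1/6 · 0.01236 = 0.0020599, 1/6 · 0.03125 = 0.0052083, 1/6 · 0.05722 = 0.0095367, 1/6 · 0.079102 = 0.013184, 1/6 · 0.073273 = 0.012212; with total 0.042236.
By Bayes' rule, P(r = 5 | data) = (0.0095367) / (0.042236) = 0.22579.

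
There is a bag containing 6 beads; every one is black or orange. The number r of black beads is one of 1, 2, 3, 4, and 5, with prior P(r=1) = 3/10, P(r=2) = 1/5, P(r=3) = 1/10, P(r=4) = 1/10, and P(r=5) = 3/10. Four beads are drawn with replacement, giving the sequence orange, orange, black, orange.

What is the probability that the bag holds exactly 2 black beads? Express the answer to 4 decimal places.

For each hypothesis, P(data | H) works out to: P(data | r = 1) = (5/6)(5/6)(1/6)(5/6) = 0.096451; P(data | r = 2) = (4/6)(4/6)(2/6)(4/6) = 0.098765; P(data | r = 3) = (3/6)(3/6)(3/6)(3/6) = 0.0625; P(data | r = 4) = (2/6)(2/6)(4/6)(2/6) = 0.024691; P(data | r = 5) = (1/6)(1/6)(5/6)(1/6) = 0.003858.
Multiplying each by its prior: 3/10 · 0.096451 = 0.028935, 1/5 · 0.098765 = 0.019753, 1/10 · 0.0625 = 0.00625, 1/10 · 0.024691 = 0.0024691, 3/10 · 0.003858 = 0.0011574; with total 0.058565.
By Bayes' rule, P(r = 2 | data) = (0.019753) / (0.058565) = 0.33729.

0.3373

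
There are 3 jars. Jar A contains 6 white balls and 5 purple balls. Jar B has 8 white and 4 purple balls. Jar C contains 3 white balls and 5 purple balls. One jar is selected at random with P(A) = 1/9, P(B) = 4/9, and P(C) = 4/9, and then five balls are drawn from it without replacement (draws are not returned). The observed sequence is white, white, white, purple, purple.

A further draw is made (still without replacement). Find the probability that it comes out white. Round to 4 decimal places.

0.5023

Under each hypothesis, the probability of the observed sequence is: P(data | jar A) = (6/11)(5/10)(4/9)(5/8)(4/7) = 0.04329; P(data | jar B) = (8/12)(7/11)(6/10)(4/9)(3/8) = 0.042424; P(data | jar C) = (3/8)(2/7)(1/6)(5/5)(4/4) = 0.017857.
The prior-weighted likelihoods are 1/9 · 0.04329 = 0.00481, 4/9 · 0.042424 = 0.018855, 4/9 · 0.017857 = 0.0079365; these sum to 0.031602.
Normalising, the posterior is P(jar A | data) = 0.15221, P(jar B | data) = 0.59665, P(jar C | data) = 0.25114.
Averaging over the posterior, P(white next | data) = (1/2)(0.15221) + (5/7)(0.59665) + (0)(0.25114) = 0.50228.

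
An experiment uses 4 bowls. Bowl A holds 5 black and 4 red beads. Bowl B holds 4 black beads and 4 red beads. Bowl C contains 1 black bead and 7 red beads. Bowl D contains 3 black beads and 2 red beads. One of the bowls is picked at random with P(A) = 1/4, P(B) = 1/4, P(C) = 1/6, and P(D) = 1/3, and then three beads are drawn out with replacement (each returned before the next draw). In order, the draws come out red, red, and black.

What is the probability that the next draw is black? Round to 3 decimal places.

For each hypothesis, P(data | H) works out to: P(data | bowl A) = (4/9)(4/9)(5/9) = 0.10974; P(data | bowl B) = (4/8)(4/8)(4/8) = 0.125; P(data | bowl C) = (7/8)(7/8)(1/8) = 0.095703; P(data | bowl D) = (2/5)(2/5)(3/5) = 0.096.
Weighting by the prior gives 1/4 · 0.10974 = 0.027435, 1/4 · 0.125 = 0.03125, 1/6 · 0.095703 = 0.015951, 1/3 · 0.096 = 0.032; summing to 0.10664.
Dividing through by the total gives posterior P(bowl A | data) = 0.25728, P(bowl B | data) = 0.29305, P(bowl C | data) = 0.14958, P(bowl D | data) = 0.30009.
The predictive probability is P(black next | data) = (5/9)(0.25728) + (1/2)(0.29305) + (1/8)(0.14958) + (3/5)(0.30009) = 0.48821.

0.488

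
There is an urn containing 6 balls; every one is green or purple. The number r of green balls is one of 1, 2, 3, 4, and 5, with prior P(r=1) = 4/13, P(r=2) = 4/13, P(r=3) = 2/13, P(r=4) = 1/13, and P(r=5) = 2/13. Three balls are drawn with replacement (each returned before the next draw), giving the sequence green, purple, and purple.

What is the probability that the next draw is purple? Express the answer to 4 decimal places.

0.6580

For each hypothesis, P(data | H) works out to: P(data | r = 1) = (1/6)(5/6)(5/6) = 0.11574; P(data | r = 2) = (2/6)(4/6)(4/6) = 0.14815; P(data | r = 3) = (3/6)(3/6)(3/6) = 0.125; P(data | r = 4) = (4/6)(2/6)(2/6) = 0.074074; P(data | r = 5) = (5/6)(1/6)(1/6) = 0.023148.
The prior-weighted likelihoods are 4/13 · 0.11574 = 0.035613, 4/13 · 0.14815 = 0.045584, 2/13 · 0.125 = 0.019231, 1/13 · 0.074074 = 0.005698, 2/13 · 0.023148 = 0.0035613; with total 0.10969.
Dividing through by the total gives posterior P(r = 1 | data) = 0.32468, P(r = 2 | data) = 0.41558, P(r = 3 | data) = 0.17532, P(r = 4 | data) = 0.051948, P(r = 5 | data) = 0.032468.
The predictive probability is P(purple next | data) = (5/6)(0.32468) + (2/3)(0.41558) + (1/2)(0.17532) + (1/3)(0.051948) + (1/6)(0.032468) = 0.65801.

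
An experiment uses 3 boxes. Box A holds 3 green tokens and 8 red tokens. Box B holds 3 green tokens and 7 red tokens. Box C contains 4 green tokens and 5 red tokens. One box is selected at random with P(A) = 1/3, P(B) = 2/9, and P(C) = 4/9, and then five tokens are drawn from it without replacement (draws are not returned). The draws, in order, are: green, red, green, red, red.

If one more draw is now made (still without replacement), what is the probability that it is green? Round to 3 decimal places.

Compute the likelihood of the observed sequence for each case: P(data | box A) = (3/11)(8/10)(2/9)(7/8)(6/7) = 0.036364; P(data | box B) = (3/10)(7/9)(2/8)(6/7)(5/6) = 0.041667; P(data | box C) = (4/9)(5/8)(3/7)(4/6)(3/5) = 0.047619.
Multiplying each by its prior: 1/3 · 0.036364 = 0.012121, 2/9 · 0.041667 = 0.0092593, 4/9 · 0.047619 = 0.021164; summing to 0.042544.
Dividing through by the total gives posterior P(box A | data) = 0.28491, P(box B | data) = 0.21764, P(box C | data) = 0.49746.
The predictive probability is P(green next | data) = (1/6)(0.28491) + (1/5)(0.21764) + (1/2)(0.49746) = 0.33974.

0.340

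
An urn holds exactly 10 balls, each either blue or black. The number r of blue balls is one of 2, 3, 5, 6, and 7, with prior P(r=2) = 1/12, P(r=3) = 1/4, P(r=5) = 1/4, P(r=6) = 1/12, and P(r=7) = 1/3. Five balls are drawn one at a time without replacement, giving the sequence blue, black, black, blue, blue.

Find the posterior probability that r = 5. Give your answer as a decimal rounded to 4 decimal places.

0.3322

For each hypothesis, P(data | H) works out to: P(data | r = 2) = (2/10)(8/9)(7/8)(1/7)(0/6) = 0; P(data | r = 3) = (3/10)(7/9)(6/8)(2/7)(1/6) = 0.0083333; P(data | r = 5) = (5/10)(5/9)(4/8)(4/7)(3/6) = 0.039683; P(data | r = 6) = (6/10)(4/9)(3/8)(5/7)(4/6) = 0.047619; P(data | r = 7) = (7/10)(3/9)(2/8)(6/7)(5/6) = 0.041667.
Weighting by the prior gives 1/12 · 0 = 0, 1/4 · 0.0083333 = 0.0020833, 1/4 · 0.039683 = 0.0099206, 1/12 · 0.047619 = 0.0039683, 1/3 · 0.041667 = 0.013889; these sum to 0.029861.
Hence P(r = 5 | data) = (0.0099206) / (0.029861) = 0.33223.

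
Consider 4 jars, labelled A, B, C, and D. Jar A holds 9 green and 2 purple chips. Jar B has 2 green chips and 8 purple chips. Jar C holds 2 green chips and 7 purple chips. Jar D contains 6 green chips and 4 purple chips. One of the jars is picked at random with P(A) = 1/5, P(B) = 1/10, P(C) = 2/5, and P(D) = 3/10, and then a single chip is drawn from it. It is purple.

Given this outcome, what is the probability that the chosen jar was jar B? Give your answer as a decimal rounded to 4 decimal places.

Under each hypothesis, the probability of this draw is: P(data | jar A) = (2/11) = 2/11; P(data | jar B) = (8/10) = 4/5; P(data | jar C) = (7/9) = 7/9; P(data | jar D) = (4/10) = 2/5.
Multiplying each by its prior: 1/5 · 2/11 = 2/55, 1/10 · 4/5 = 2/25, 2/5 · 7/9 = 14/45, 3/10 · 2/5 = 3/25; these sum to 271/495.
So P(jar B | data) = (2/25) / (271/495) = 198/1355.

0.1461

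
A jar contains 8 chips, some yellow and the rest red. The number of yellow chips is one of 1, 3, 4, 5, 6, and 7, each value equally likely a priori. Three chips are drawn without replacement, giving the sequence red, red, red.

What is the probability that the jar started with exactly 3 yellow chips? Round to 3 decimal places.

Compute the likelihood of the observed sequence for each case: P(data | r = 1) = (7/8)(6/7)(5/6) = 5/8; P(data | r = 3) = (5/8)(4/7)(3/6) = 5/28; P(data | r = 4) = (4/8)(3/7)(2/6) = 1/14; P(data | r = 5) = (3/8)(2/7)(1/6) = 1/56; P(data | r = 6) = (2/8)(1/7)(0/6) = 0; P(data | r = 7) = (1/8)(0/7) = 0.
Weighting by the prior gives 1/6 · 5/8 = 5/48, 1/6 · 5/28 = 5/168, 1/6 · 1/14 = 1/84, 1/6 · 1/56 = 1/336, 1/6 · 0 = 0, 1/6 · 0 = 0; summing to 25/168.
Therefore the posterior P(r = 3 | data) = (5/168) / (25/168) = 1/5.

0.200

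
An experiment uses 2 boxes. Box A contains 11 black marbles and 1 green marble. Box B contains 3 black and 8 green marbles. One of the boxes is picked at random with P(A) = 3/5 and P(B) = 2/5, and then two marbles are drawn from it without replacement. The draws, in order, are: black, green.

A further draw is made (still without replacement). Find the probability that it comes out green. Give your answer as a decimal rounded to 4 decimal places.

Compute the likelihood of the observed sequence for each case: P(data | box A) = (11/12)(1/11) = 0.083333; P(data | box B) = (3/11)(8/10) = 0.21818.
Multiplying each by its prior: 3/5 · 0.083333 = 0.05, 2/5 · 0.21818 = 0.087273; summing to 0.13727.
Dividing through by the total gives posterior P(box A | data) = 0.36424, P(box B | data) = 0.63576.
Averaging over the posterior, P(green next | data) = (0)(0.36424) + (7/9)(0.63576) = 0.49448.

0.4945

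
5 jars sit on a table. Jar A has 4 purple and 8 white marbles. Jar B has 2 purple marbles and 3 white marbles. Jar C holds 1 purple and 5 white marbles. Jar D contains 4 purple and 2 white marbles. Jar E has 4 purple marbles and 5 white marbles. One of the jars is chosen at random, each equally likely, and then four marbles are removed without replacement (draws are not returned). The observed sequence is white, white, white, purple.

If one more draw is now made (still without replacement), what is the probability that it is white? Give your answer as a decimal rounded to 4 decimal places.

The likelihood of the observed sequence under each hypothesis: P(data | jar A) = (8/12)(7/11)(6/10)(4/9) = 0.11313; P(data | jar B) = (3/5)(2/4)(1/3)(2/2) = 0.1; P(data | jar C) = (5/6)(4/5)(3/4)(1/3) = 0.16667; P(data | jar D) = (2/6)(1/5)(0/4) = 0; P(data | jar E) = (5/9)(4/8)(3/7)(4/6) = 0.079365.
The prior-weighted likelihoods are 1/5 · 0.11313 = 0.022626, 1/5 · 0.1 = 0.02, 1/5 · 0.16667 = 0.033333, 1/5 · 0 = 0, 1/5 · 0.079365 = 0.015873; summing to 0.091833.
Normalising, the posterior is P(jar A | data) = 0.24639, P(jar B | data) = 0.21779, P(jar C | data) = 0.36298, P(jar D | data) = 0, P(jar E | data) = 0.17285.
The predictive probability is P(white next | data) = (5/8)(0.24639) + (0)(0.21779) + (1)(0.36298) + (2/5)(0.17285) = 0.58611.

0.5861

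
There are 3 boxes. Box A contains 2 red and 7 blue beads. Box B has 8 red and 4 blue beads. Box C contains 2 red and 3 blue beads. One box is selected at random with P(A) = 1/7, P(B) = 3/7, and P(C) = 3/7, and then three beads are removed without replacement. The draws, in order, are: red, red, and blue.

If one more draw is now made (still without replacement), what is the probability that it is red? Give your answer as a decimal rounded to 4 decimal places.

0.4056

For each hypothesis, P(data | H) works out to: P(data | box A) = (2/9)(1/8)(7/7) = 0.027778; P(data | box B) = (8/12)(7/11)(4/10) = 0.1697; P(data | box C) = (2/5)(1/4)(3/3) = 0.1.
Weighting by the prior gives 1/7 · 0.027778 = 0.0039683, 3/7 · 0.1697 = 0.072727, 3/7 · 0.1 = 0.042857; with total 0.11955.
The posterior is then P(box A | data) = 0.033193, P(box B | data) = 0.60833, P(box C | data) = 0.35848.
Averaging over the posterior, P(red next | data) = (0)(0.033193) + (2/3)(0.60833) + (0)(0.35848) = 0.40555.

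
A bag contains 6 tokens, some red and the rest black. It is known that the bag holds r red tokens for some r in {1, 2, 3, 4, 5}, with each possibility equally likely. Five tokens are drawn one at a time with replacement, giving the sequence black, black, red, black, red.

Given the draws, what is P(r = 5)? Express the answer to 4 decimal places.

0.0322

The likelihood of the observed sequence under each hypothesis: P(data | r = 1) = (5/6)(5/6)(1/6)(5/6)(1/6) = 0.016075; P(data | r = 2) = (4/6)(4/6)(2/6)(4/6)(2/6) = 0.032922; P(data | r = 3) = (3/6)(3/6)(3/6)(3/6)(3/6) = 0.03125; P(data | r = 4) = (2/6)(2/6)(4/6)(2/6)(4/6) = 0.016461; P(data | r = 5) = (1/6)(1/6)(5/6)(1/6)(5/6) = 0.003215.
The prior-weighted likelihoods are 1/5 · 0.016075 = 0.003215, 1/5 · 0.032922 = 0.0065844, 1/5 · 0.03125 = 0.00625, 1/5 · 0.016461 = 0.0032922, 1/5 · 0.003215 = 0.000643; these sum to 0.019985.
Hence P(r = 5 | data) = (0.000643) / (0.019985) = 0.032175.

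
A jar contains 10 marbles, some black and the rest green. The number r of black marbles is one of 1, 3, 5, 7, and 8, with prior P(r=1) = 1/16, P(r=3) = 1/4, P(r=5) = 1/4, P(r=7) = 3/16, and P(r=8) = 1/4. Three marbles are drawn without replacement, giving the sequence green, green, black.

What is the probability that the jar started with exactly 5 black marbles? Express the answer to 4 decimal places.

0.3431

Under each hypothesis, the probability of the observed sequence is: P(data | r = 1) = (9/10)(8/9)(1/8) = 0.1; P(data | r = 3) = (7/10)(6/9)(3/8) = 0.175; P(data | r = 5) = (5/10)(4/9)(5/8) = 0.13889; P(data | r = 7) = (3/10)(2/9)(7/8) = 0.058333; P(data | r = 8) = (2/10)(1/9)(8/8) = 0.022222.
Multiplying each by its prior: 1/16 · 0.1 = 0.00625, 1/4 · 0.175 = 0.04375, 1/4 · 0.13889 = 0.034722, 3/16 · 0.058333 = 0.010937, 1/4 · 0.022222 = 0.0055556; with total 0.10122.
So P(r = 5 | data) = (0.034722) / (0.10122) = 0.34305.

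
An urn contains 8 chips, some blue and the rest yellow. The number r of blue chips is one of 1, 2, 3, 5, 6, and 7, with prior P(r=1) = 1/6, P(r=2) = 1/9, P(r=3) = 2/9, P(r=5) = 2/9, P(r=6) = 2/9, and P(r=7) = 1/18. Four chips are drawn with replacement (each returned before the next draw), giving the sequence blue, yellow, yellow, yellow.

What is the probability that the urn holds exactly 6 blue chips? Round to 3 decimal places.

0.046

For each hypothesis, P(data | H) works out to: P(data | r = 1) = (1/8)(7/8)(7/8)(7/8) = 0.08374; P(data | r = 2) = (2/8)(6/8)(6/8)(6/8) = 0.10547; P(data | r = 3) = (3/8)(5/8)(5/8)(5/8) = 0.091553; P(data | r = 5) = (5/8)(3/8)(3/8)(3/8) = 0.032959; P(data | r = 6) = (6/8)(2/8)(2/8)(2/8) = 0.011719; P(data | r = 7) = (7/8)(1/8)(1/8)(1/8) = 0.001709.
Weighting by the prior gives 1/6 · 0.08374 = 0.013957, 1/9 · 0.10547 = 0.011719, 2/9 · 0.091553 = 0.020345, 2/9 · 0.032959 = 0.0073242, 2/9 · 0.011719 = 0.0026042, 1/18 · 0.001709 = 9.4944e-05; summing to 0.056044.
By Bayes' rule, P(r = 6 | data) = (0.0026042) / (0.056044) = 0.046467.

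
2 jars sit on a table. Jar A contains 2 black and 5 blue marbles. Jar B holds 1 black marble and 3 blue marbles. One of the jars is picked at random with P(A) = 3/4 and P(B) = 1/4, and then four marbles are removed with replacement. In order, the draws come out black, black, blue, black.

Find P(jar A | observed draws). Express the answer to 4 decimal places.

Compute the likelihood of the observed sequence for each case: P(data | jar A) = (2/7)(2/7)(5/7)(2/7) = 0.01666; P(data | jar B) = (1/4)(1/4)(3/4)(1/4) = 0.011719.
The prior-weighted likelihoods are 3/4 · 0.01666 = 0.012495, 1/4 · 0.011719 = 0.0029297; with total 0.015424.
Therefore the posterior P(jar A | data) = (0.012495) / (0.015424) = 0.81006.

0.8101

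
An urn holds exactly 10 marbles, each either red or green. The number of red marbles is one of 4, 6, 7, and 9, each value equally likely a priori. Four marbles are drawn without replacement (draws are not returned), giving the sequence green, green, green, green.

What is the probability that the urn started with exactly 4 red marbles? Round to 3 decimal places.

0.938

The likelihood of the observed sequence under each hypothesis: P(data | r = 4) = (6/10)(5/9)(4/8)(3/7) = 1/14; P(data | r = 6) = (4/10)(3/9)(2/8)(1/7) = 1/210; P(data | r = 7) = (3/10)(2/9)(1/8)(0/7) = 0; P(data | r = 9) = (1/10)(0/9) = 0.
The prior-weighted likelihoods are 1/4 · 1/14 = 1/56, 1/4 · 1/210 = 1/840, 1/4 · 0 = 0, 1/4 · 0 = 0; these sum to 2/105.
Therefore the posterior P(r = 4 | data) = (1/56) / (2/105) = 15/16.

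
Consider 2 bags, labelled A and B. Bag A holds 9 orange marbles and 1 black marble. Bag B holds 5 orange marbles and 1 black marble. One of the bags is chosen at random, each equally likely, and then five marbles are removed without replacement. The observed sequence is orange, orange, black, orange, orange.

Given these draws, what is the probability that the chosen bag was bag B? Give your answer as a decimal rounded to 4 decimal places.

0.6250

Under each hypothesis, the probability of the observed sequence is: P(data | bag A) = (9/10)(8/9)(1/8)(7/7)(6/6) = 1/10; P(data | bag B) = (5/6)(4/5)(1/4)(3/3)(2/2) = 1/6.
The prior-weighted likelihoods are 1/2 · 1/10 = 1/20, 1/2 · 1/6 = 1/12; summing to 2/15.
By Bayes' rule, P(bag B | data) = (1/12) / (2/15) = 5/8.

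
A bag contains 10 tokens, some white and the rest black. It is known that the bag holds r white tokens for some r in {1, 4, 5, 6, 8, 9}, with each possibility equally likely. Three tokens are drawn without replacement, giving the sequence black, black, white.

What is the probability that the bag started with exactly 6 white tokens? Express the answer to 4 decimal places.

0.1895

Compute the likelihood of the observed sequence for each case: P(data | r = 1) = (9/10)(8/9)(1/8) = 1/10; P(data | r = 4) = (6/10)(5/9)(4/8) = 1/6; P(data | r = 5) = (5/10)(4/9)(5/8) = 5/36; P(data | r = 6) = (4/10)(3/9)(6/8) = 1/10; P(data | r = 8) = (2/10)(1/9)(8/8) = 1/45; P(data | r = 9) = (1/10)(0/9) = 0.
Weighting by the prior gives 1/6 · 1/10 = 1/60, 1/6 · 1/6 = 1/36, 1/6 · 5/36 = 5/216, 1/6 · 1/10 = 1/60, 1/6 · 1/45 = 1/270, 1/6 · 0 = 0; with total 19/216.
So P(r = 6 | data) = (1/60) / (19/216) = 18/95.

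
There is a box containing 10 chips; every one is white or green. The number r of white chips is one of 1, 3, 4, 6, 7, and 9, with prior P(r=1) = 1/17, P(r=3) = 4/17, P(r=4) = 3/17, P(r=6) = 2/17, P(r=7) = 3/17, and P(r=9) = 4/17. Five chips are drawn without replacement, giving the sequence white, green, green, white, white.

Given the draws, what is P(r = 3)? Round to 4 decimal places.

0.1026

The likelihood of the observed sequence under each hypothesis: P(data | r = 1) = (1/10)(9/9)(8/8)(0/7) = 0; P(data | r = 3) = (3/10)(7/9)(6/8)(2/7)(1/6) = 1/120; P(data | r = 4) = (4/10)(6/9)(5/8)(3/7)(2/6) = 1/42; P(data | r = 6) = (6/10)(4/9)(3/8)(5/7)(4/6) = 1/21; P(data | r = 7) = (7/10)(3/9)(2/8)(6/7)(5/6) = 1/24; P(data | r = 9) = (9/10)(1/9)(0/8) = 0.
The prior-weighted likelihoods are 1/17 · 0 = 0, 4/17 · 1/120 = 1/510, 3/17 · 1/42 = 1/238, 2/17 · 1/21 = 2/357, 3/17 · 1/24 = 1/136, 4/17 · 0 = 0; with total 13/680.
Therefore the posterior P(r = 3 | data) = (1/510) / (13/680) = 4/39.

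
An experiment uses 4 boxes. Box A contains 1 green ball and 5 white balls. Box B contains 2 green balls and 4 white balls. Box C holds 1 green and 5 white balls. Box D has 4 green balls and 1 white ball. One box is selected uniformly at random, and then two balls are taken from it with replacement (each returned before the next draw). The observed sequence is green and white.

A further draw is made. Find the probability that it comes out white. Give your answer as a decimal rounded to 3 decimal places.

Under each hypothesis, the probability of the observed sequence is: P(data | box A) = (1/6)(5/6) = 5/36; P(data | box B) = (2/6)(4/6) = 2/9; P(data | box C) = (1/6)(5/6) = 5/36; P(data | box D) = (4/5)(1/5) = 4/25.
Weighting by the prior gives 1/4 · 5/36 = 5/144, 1/4 · 2/9 = 1/18, 1/4 · 5/36 = 5/144, 1/4 · 4/25 = 1/25; these sum to 33/200.
Normalising, the posterior is P(box A | data) = 0.21044, P(box B | data) = 0.3367, P(box C | data) = 0.21044, P(box D | data) = 0.24242.
So P(white next | data) = Σ P(white next | H) P(H | data) = (5/6)(0.21044) + (2/3)(0.3367) + (5/6)(0.21044) + (1/5)(0.24242) = 0.62368.

0.624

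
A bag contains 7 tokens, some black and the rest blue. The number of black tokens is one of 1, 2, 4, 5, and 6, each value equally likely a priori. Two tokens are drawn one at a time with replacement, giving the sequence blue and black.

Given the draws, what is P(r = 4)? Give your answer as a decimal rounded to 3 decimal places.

0.273

Under each hypothesis, the probability of the observed sequence is: P(data | r = 1) = (6/7)(1/7) = 6/49; P(data | r = 2) = (5/7)(2/7) = 10/49; P(data | r = 4) = (3/7)(4/7) = 12/49; P(data | r = 5) = (2/7)(5/7) = 10/49; P(data | r = 6) = (1/7)(6/7) = 6/49.
The prior-weighted likelihoods are 1/5 · 6/49 = 6/245, 1/5 · 10/49 = 2/49, 1/5 · 12/49 = 12/245, 1/5 · 10/49 = 2/49, 1/5 · 6/49 = 6/245; with total 44/245.
Hence P(r = 4 | data) = (12/245) / (44/245) = 3/11.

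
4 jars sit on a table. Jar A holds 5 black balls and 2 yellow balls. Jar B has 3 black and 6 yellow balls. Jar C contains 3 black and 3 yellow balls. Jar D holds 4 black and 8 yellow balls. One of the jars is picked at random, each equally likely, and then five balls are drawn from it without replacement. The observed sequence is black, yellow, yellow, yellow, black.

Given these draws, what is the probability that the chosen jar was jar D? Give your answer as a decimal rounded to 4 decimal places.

Under each hypothesis, the probability of the observed sequence is: P(data | jar A) = (5/7)(2/6)(1/5)(0/4) = 0; P(data | jar B) = (3/9)(6/8)(5/7)(4/6)(2/5) = 0.047619; P(data | jar C) = (3/6)(3/5)(2/4)(1/3)(2/2) = 0.05; P(data | jar D) = (4/12)(8/11)(7/10)(6/9)(3/8) = 0.042424.
Multiplying each by its prior: 1/4 · 0 = 0, 1/4 · 0.047619 = 0.011905, 1/4 · 0.05 = 0.0125, 1/4 · 0.042424 = 0.010606; these sum to 0.035011.
By Bayes' rule, P(jar D | data) = (0.010606) / (0.035011) = 0.30294.

0.3029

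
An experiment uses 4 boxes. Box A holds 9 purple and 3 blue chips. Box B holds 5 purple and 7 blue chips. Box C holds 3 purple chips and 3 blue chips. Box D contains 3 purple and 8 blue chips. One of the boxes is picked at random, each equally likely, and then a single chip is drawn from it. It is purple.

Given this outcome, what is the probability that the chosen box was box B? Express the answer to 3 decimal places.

Compute the likelihood of this draw for each case: P(data | box A) = (9/12) = 3/4; P(data | box B) = (5/12) = 5/12; P(data | box C) = (3/6) = 1/2; P(data | box D) = (3/11) = 3/11.
Weighting by the prior gives 1/4 · 3/4 = 3/16, 1/4 · 5/12 = 5/48, 1/4 · 1/2 = 1/8, 1/4 · 3/11 = 3/44; these sum to 16/33.
By Bayes' rule, P(box B | data) = (5/48) / (16/33) = 55/256.

0.215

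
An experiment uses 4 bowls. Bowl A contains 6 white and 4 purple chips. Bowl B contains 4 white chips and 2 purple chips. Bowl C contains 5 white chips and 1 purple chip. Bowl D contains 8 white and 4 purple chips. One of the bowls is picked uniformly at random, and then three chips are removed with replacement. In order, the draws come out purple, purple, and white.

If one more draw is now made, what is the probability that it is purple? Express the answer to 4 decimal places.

0.3428

Under each hypothesis, the probability of the observed sequence is: P(data | bowl A) = (4/10)(4/10)(6/10) = 0.096; P(data | bowl B) = (2/6)(2/6)(4/6) = 0.074074; P(data | bowl C) = (1/6)(1/6)(5/6) = 0.023148; P(data | bowl D) = (4/12)(4/12)(8/12) = 0.074074.
The prior-weighted likelihoods are 1/4 · 0.096 = 0.024, 1/4 · 0.074074 = 0.018519, 1/4 · 0.023148 = 0.005787, 1/4 · 0.074074 = 0.018519; summing to 0.066824.
Dividing through by the total gives posterior P(bowl A | data) = 0.35915, P(bowl B | data) = 0.27712, P(bowl C | data) = 0.086601, P(bowl D | data) = 0.27712.
So P(purple next | data) = Σ P(purple next | H) P(H | data) = (2/5)(0.35915) + (1/3)(0.27712) + (1/6)(0.086601) + (1/3)(0.27712) = 0.34284.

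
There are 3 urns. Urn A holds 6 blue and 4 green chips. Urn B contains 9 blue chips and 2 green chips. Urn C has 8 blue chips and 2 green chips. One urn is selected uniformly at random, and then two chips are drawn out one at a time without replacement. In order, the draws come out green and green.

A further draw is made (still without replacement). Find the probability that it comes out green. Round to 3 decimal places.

For each hypothesis, P(data | H) works out to: P(data | urn A) = (4/10)(3/9) = 0.13333; P(data | urn B) = (2/11)(1/10) = 0.018182; P(data | urn C) = (2/10)(1/9) = 0.022222.
Multiplying each by its prior: 1/3 · 0.13333 = 0.044444, 1/3 · 0.018182 = 0.0060606, 1/3 · 0.022222 = 0.0074074; with total 0.057912.
Dividing through by the total gives posterior P(urn A | data) = 0.76744, P(urn B | data) = 0.10465, P(urn C | data) = 0.12791.
So P(green next | data) = Σ P(green next | H) P(H | data) = (1/4)(0.76744) + (0)(0.10465) + (0)(0.12791) = 0.19186.

0.192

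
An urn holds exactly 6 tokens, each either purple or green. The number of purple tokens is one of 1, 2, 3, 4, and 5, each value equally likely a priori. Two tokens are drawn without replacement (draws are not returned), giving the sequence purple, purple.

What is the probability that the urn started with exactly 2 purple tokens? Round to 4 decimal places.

For each hypothesis, P(data | H) works out to: P(data | r = 1) = (1/6)(0/5) = 0; P(data | r = 2) = (2/6)(1/5) = 1/15; P(data | r = 3) = (3/6)(2/5) = 1/5; P(data | r = 4) = (4/6)(3/5) = 2/5; P(data | r = 5) = (5/6)(4/5) = 2/3.
Weighting by the prior gives 1/5 · 0 = 0, 1/5 · 1/15 = 1/75, 1/5 · 1/5 = 1/25, 1/5 · 2/5 = 2/25, 1/5 · 2/3 = 2/15; with total 4/15.
Therefore the posterior P(r = 2 | data) = (1/75) / (4/15) = 1/20.

0.0500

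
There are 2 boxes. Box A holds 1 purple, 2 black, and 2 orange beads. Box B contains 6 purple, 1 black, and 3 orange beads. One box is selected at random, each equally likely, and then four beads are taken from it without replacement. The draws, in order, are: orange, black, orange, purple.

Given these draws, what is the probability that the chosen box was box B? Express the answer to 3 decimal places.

For each hypothesis, P(data | H) works out to: P(data | box A) = (2/5)(2/4)(1/3)(1/2) = 1/30; P(data | box B) = (3/10)(1/9)(2/8)(6/7) = 1/140.
Multiplying each by its prior: 1/2 · 1/30 = 1/60, 1/2 · 1/140 = 1/280; summing to 17/840.
Hence P(box B | data) = (1/280) / (17/840) = 3/17.

0.176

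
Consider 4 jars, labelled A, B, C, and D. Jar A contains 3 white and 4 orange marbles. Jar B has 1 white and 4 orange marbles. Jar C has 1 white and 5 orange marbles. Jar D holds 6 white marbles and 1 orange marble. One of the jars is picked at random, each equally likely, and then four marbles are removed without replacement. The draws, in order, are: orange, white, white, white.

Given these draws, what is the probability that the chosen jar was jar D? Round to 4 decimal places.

0.8333

Under each hypothesis, the probability of the observed sequence is: P(data | jar A) = (4/7)(3/6)(2/5)(1/4) = 1/35; P(data | jar B) = (4/5)(1/4)(0/3) = 0; P(data | jar C) = (5/6)(1/5)(0/4) = 0; P(data | jar D) = (1/7)(6/6)(5/5)(4/4) = 1/7.
Multiplying each by its prior: 1/4 · 1/35 = 1/140, 1/4 · 0 = 0, 1/4 · 0 = 0, 1/4 · 1/7 = 1/28; with total 3/70.
So P(jar D | data) = (1/28) / (3/70) = 5/6.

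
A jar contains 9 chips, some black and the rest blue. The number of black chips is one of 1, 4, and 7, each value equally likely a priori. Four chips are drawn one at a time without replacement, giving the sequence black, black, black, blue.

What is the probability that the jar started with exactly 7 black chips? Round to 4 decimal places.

Under each hypothesis, the probability of the observed sequence is: P(data | r = 1) = (1/9)(0/8) = 0; P(data | r = 4) = (4/9)(3/8)(2/7)(5/6) = 5/126; P(data | r = 7) = (7/9)(6/8)(5/7)(2/6) = 5/36.
Weighting by the prior gives 1/3 · 0 = 0, 1/3 · 5/126 = 5/378, 1/3 · 5/36 = 5/108; with total 5/84.
Therefore the posterior P(r = 7 | data) = (5/108) / (5/84) = 7/9.

0.7778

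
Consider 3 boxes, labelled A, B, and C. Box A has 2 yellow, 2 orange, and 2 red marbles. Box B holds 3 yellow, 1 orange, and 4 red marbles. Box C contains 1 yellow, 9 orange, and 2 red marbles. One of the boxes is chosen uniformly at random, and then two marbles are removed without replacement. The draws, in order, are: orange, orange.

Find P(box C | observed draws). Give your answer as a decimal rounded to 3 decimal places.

0.891

For each hypothesis, P(data | H) works out to: P(data | box A) = (2/6)(1/5) = 1/15; P(data | box B) = (1/8)(0/7) = 0; P(data | box C) = (9/12)(8/11) = 6/11.
The prior-weighted likelihoods are 1/3 · 1/15 = 1/45, 1/3 · 0 = 0, 1/3 · 6/11 = 2/11; these sum to 101/495.
Hence P(box C | data) = (2/11) / (101/495) = 90/101.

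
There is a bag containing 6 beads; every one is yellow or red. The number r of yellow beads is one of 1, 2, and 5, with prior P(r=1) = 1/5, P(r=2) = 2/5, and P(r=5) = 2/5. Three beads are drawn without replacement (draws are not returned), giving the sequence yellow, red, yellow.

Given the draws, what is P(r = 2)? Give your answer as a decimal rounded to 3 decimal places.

0.286

Under each hypothesis, the probability of the observed sequence is: P(data | r = 1) = (1/6)(5/5)(0/4) = 0; P(data | r = 2) = (2/6)(4/5)(1/4) = 1/15; P(data | r = 5) = (5/6)(1/5)(4/4) = 1/6.
Weighting by the prior gives 1/5 · 0 = 0, 2/5 · 1/15 = 2/75, 2/5 · 1/6 = 1/15; summing to 7/75.
So P(r = 2 | data) = (2/75) / (7/75) = 2/7.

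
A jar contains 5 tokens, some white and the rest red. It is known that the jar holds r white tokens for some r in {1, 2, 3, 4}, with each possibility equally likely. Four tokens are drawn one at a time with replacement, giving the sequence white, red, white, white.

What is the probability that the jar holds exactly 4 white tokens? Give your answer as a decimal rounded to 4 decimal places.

The likelihood of the observed sequence under each hypothesis: P(data | r = 1) = (1/5)(4/5)(1/5)(1/5) = 0.0064; P(data | r = 2) = (2/5)(3/5)(2/5)(2/5) = 0.0384; P(data | r = 3) = (3/5)(2/5)(3/5)(3/5) = 0.0864; P(data | r = 4) = (4/5)(1/5)(4/5)(4/5) = 0.1024.
The prior-weighted likelihoods are 1/4 · 0.0064 = 0.0016, 1/4 · 0.0384 = 0.0096, 1/4 · 0.0864 = 0.0216, 1/4 · 0.1024 = 0.0256; summing to 0.0584.
So P(r = 4 | data) = (0.0256) / (0.0584) = 0.43836.

0.4384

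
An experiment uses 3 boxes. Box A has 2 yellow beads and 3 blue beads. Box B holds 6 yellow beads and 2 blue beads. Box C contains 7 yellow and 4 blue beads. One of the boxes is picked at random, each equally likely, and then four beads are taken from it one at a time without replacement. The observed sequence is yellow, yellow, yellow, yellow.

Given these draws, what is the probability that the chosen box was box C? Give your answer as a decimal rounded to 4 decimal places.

Under each hypothesis, the probability of the observed sequence is: P(data | box A) = (2/5)(1/4)(0/3) = 0; P(data | box B) = (6/8)(5/7)(4/6)(3/5) = 3/14; P(data | box C) = (7/11)(6/10)(5/9)(4/8) = 7/66.
Weighting by the prior gives 1/3 · 0 = 0, 1/3 · 3/14 = 1/14, 1/3 · 7/66 = 7/198; summing to 74/693.
By Bayes' rule, P(box C | data) = (7/198) / (74/693) = 49/148.

0.3311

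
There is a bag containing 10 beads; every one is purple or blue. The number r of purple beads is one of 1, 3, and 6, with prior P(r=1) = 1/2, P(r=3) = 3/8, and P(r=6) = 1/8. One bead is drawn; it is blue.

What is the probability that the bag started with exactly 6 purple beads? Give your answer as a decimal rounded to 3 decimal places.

0.066

Under each hypothesis, the probability of this draw is: P(data | r = 1) = (9/10) = 9/10; P(data | r = 3) = (7/10) = 7/10; P(data | r = 6) = (4/10) = 2/5.
Multiplying each by its prior: 1/2 · 9/10 = 9/20, 3/8 · 7/10 = 21/80, 1/8 · 2/5 = 1/20; with total 61/80.
So P(r = 6 | data) = (1/20) / (61/80) = 4/61.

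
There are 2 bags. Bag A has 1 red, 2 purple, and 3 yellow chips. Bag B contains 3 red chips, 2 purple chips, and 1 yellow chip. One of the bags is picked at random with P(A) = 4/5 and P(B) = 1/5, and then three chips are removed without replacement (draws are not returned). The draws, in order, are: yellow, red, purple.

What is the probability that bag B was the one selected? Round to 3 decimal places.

0.200

The likelihood of the observed sequence under each hypothesis: P(data | bag A) = (3/6)(1/5)(2/4) = 1/20; P(data | bag B) = (1/6)(3/5)(2/4) = 1/20.
Weighting by the prior gives 4/5 · 1/20 = 1/25, 1/5 · 1/20 = 1/100; summing to 1/20.
By Bayes' rule, P(bag B | data) = (1/100) / (1/20) = 1/5.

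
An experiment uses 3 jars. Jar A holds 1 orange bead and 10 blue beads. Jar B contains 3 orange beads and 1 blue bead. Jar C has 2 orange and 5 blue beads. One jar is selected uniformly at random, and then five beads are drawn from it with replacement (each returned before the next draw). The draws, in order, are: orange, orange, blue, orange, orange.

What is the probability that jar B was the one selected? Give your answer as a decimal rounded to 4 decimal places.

For each hypothesis, P(data | H) works out to: P(data | jar A) = (1/11)(1/11)(10/11)(1/11)(1/11) = 6.2092e-05; P(data | jar B) = (3/4)(3/4)(1/4)(3/4)(3/4) = 0.079102; P(data | jar C) = (2/7)(2/7)(5/7)(2/7)(2/7) = 0.0047599.
Weighting by the prior gives 1/3 · 6.2092e-05 = 2.0697e-05, 1/3 · 0.079102 = 0.026367, 1/3 · 0.0047599 = 0.0015866; summing to 0.027975.
So P(jar B | data) = (0.026367) / (0.027975) = 0.94254.

0.9425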